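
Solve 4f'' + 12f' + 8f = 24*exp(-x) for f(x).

f = C1*exp(-2*x) + C2*exp(-x) + 6*x*exp(-x)

Divide through by 4: f'' + 3f' + 2f = 6*exp(-x).
Characteristic equation r² + 3r + 2 = 0 factors as (r + 2)(r + 1) = 0, so r = -2, -1.
Hence f_h = C1*exp(-2*x) + C2*exp(-x).
Since exp(-x) solves the homogeneous equation (r = -1 is a root of multiplicity 1), multiply the trial by x. Try f_p = A*x*exp(-x). Substituting into the equation and dividing by exp(-x) gives A = 6, so f_p = 6*x*exp(-x).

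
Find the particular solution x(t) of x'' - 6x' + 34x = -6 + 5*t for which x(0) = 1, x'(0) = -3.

Characteristic equation r² - 6r + 34 = 0 has discriminant (-6)² - 4·(34) = -100 < 0, so r = 3 ± 5i.
Hence x_h = C1*cos(5*t)*exp(3*t) + C2*exp(3*t)*sin(5*t).
For the particular solution try x_p = A0 + A1*t. Substituting and matching coefficients of each power of t gives A0 = -87/578, A1 = 5/34, so x_p = -87/578 + 5*t/34.
General solution: x = -87/578 + 5*t/34 + C1*cos(5*t)*exp(3*t) + C2*exp(3*t)*sin(5*t).
Apply the initial conditions: x(0) = -87/578 + C1 = 1 and x'(0) = 5/34 + 3*C1 + 5*C2 = -3. Solving gives C1 = 665/578, C2 = -1907/1445.

x = -87/578 + 5*t/34 - 1907*exp(3*t)*sin(5*t)/1445 + 665*cos(5*t)*exp(3*t)/578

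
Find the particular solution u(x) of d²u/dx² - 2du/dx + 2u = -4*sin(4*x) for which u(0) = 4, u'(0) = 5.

u = -8*cos(4*x)/65 + 14*sin(4*x)/65 + exp(x)*sin(x)/65 + 268*cos(x)*exp(x)/65

Characteristic equation r² - 2r + 2 = 0 has discriminant (-2)² - 4·(2) = -4 < 0, so r = 1 ± i.
Hence u_h = C1*cos(x)*exp(x) + C2*exp(x)*sin(x).
Try u_p = A*cos(4*x) + B*sin(4*x). Substituting and equating the coefficients of cos(4x) and sin(4x) gives A = -8/65, B = 14/65, so u_p = -8*cos(4*x)/65 + 14*sin(4*x)/65.
General solution: u = -8*cos(4*x)/65 + 14*sin(4*x)/65 + C1*cos(x)*exp(x) + C2*exp(x)*sin(x).
Apply the initial conditions: u(0) = -8/65 + C1 = 4 and u'(0) = 56/65 + C1 + C2 = 5. Solving gives C1 = 268/65, C2 = 1/65.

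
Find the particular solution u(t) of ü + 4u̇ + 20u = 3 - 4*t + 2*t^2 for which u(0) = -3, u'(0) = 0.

u = 47/250 - 6*t/25 + t**2/10 - 797*cos(4*t)*exp(-2*t)/250 - 767*exp(-2*t)*sin(4*t)/500

Characteristic equation r² + 4r + 20 = 0 has discriminant (4)² - 4·(20) = -64 < 0, so r = -2 ± 4i.
Hence u_h = C1*cos(4*t)*exp(-2*t) + C2*exp(-2*t)*sin(4*t).
For the particular solution try u_p = A0 + A1*t + A2*t^2. Substituting and matching coefficients of each power of t gives A0 = 47/250, A1 = -6/25, A2 = 1/10, so u_p = 47/250 - 6*t/25 + t^2/10.
General solution: u = 47/250 - 6*t/25 + t^2/10 + C1*cos(4*t)*exp(-2*t) + C2*exp(-2*t)*sin(4*t).
Apply the initial conditions: u(0) = 47/250 + C1 = -3 and u'(0) = -6/25 - 2*C1 + 4*C2 = 0. Solving gives C1 = -797/250, C2 = -767/500.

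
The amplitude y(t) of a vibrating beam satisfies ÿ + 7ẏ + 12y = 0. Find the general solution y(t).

y = C1*exp(-3*t) + C2*exp(-4*t)

Characteristic equation r² + 7r + 12 = 0 factors as (r + 3)(r + 4) = 0, so r = -3, -4.
Hence y_h = C1*exp(-3*t) + C2*exp(-4*t).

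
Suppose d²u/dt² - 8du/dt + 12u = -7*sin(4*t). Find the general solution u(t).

Characteristic equation r² - 8r + 12 = 0 factors as (r - 2)(r - 6) = 0, so r = 2, 6.
Hence u_h = C1*exp(2*t) + C2*exp(6*t).
Try u_p = A*cos(4*t) + B*sin(4*t). Substituting and equating the coefficients of cos(4t) and sin(4t) gives A = -14/65, B = 7/260, so u_p = -14*cos(4*t)/65 + 7*sin(4*t)/260.

u = -14*cos(4*t)/65 + 7*sin(4*t)/260 + C1*exp(2*t) + C2*exp(6*t)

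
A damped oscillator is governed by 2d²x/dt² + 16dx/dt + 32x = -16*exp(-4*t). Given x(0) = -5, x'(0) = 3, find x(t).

Divide through by 2: x'' + 8x' + 16x = -8*exp(-4*t).
Characteristic equation r² + 8r + 16 = 0 has discriminant (8)² - 4·(16) = 0, so r = -4 is a repeated root.
Hence x_h = (C1 + C2*t)*exp(-4*t).
Since exp(-4*t) solves the homogeneous equation (r = -4 is a root of multiplicity 2), multiply the trial by t^2. Try x_p = A*t^2*exp(-4*t). Substituting into the equation and dividing by exp(-4*t) gives A = -4, so x_p = -4*t^2*exp(-4*t).
General solution: x = C1*exp(-4*t) - 4*t^2*exp(-4*t) + C2*t*exp(-4*t).
Apply the initial conditions: x(0) = C1 = -5 and x'(0) = C2 - 4*C1 = 3. Solving gives C1 = -5, C2 = -17.

x = -5*exp(-4*t) - 17*t*exp(-4*t) - 4*t**2*exp(-4*t)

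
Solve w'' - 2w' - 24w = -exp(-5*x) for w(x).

Characteristic equation r² - 2r - 24 = 0 factors as (r + 4)(r - 6) = 0, so r = -4, 6.
Hence w_h = C1*exp(-4*x) + C2*exp(6*x).
Try w_p = A*exp(-5*x). Substituting into the equation and dividing by exp(-5*x) gives A = -1/11, so w_p = -exp(-5*x)/11.

w = -exp(-5*x)/11 + C1*exp(-4*x) + C2*exp(6*x)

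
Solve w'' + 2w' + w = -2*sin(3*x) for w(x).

w = 3*cos(3*x)/25 + 4*sin(3*x)/25 + C1*exp(-x) + C2*x*exp(-x)

Characteristic equation r² + 2r + 1 = 0 has discriminant (2)² - 4·(1) = 0, so r = -1 is a repeated root.
Hence w_h = (C1 + C2*x)*exp(-x).
Try w_p = A*cos(3*x) + B*sin(3*x). Substituting and equating the coefficients of cos(3x) and sin(3x) gives A = 3/25, B = 4/25, so w_p = 3*cos(3*x)/25 + 4*sin(3*x)/25.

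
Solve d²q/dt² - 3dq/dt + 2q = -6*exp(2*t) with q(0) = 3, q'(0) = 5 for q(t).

Characteristic equation r² - 3r + 2 = 0 factors as (r - 2)(r - 1) = 0, so r = 2, 1.
Hence q_h = C1*exp(2*t) + C2*exp(t).
Since exp(2*t) solves the homogeneous equation (r = 2 is a root of multiplicity 1), multiply the trial by t. Try q_p = A*t*exp(2*t). Substituting into the equation and dividing by exp(2*t) gives A = -6, so q_p = -6*t*exp(2*t).
General solution: q = C1*exp(2*t) + C2*exp(t) - 6*t*exp(2*t).
Apply the initial conditions: q(0) = C1 + C2 = 3 and q'(0) = -6 + C2 + 2*C1 = 5. Solving gives C1 = 8, C2 = -5.

q = -5*exp(t) + 8*exp(2*t) - 6*t*exp(2*t)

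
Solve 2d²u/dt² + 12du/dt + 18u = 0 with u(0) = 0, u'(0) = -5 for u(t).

Divide through by 2: u'' + 6u' + 9u = 0.
Characteristic equation r² + 6r + 9 = 0 has discriminant (6)² - 4·(9) = 0, so r = -3 is a repeated root.
Hence u_h = (C1 + C2*t)*exp(-3*t).
Apply the initial conditions: u(0) = C1 = 0 and u'(0) = C2 - 3*C1 = -5. Solving gives C1 = 0, C2 = -5.

u = -5*t*exp(-3*t)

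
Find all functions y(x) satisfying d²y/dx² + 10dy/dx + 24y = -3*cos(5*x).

Characteristic equation r² + 10r + 24 = 0 factors as (r + 4)(r + 6) = 0, so r = -4, -6.
Hence y_h = C1*exp(-4*x) + C2*exp(-6*x).
Try y_p = A*cos(5*x) + B*sin(5*x). Substituting and equating the coefficients of cos(5x) and sin(5x) gives A = 3/2501, B = -150/2501, so y_p = -150*sin(5*x)/2501 + 3*cos(5*x)/2501.

y = -150*sin(5*x)/2501 + 3*cos(5*x)/2501 + C1*exp(-4*x) + C2*exp(-6*x)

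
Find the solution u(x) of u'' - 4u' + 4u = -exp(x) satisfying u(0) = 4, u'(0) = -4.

u = -exp(x) + 5*exp(2*x) - 13*x*exp(2*x)

Characteristic equation r² - 4r + 4 = 0 has discriminant (-4)² - 4·(4) = 0, so r = 2 is a repeated root.
Hence u_h = (C1 + C2*x)*exp(2*x).
Try u_p = A*exp(x). Substituting into the equation and dividing by exp(x) gives A = -1, so u_p = -exp(x).
General solution: u = -exp(x) + C1*exp(2*x) + C2*x*exp(2*x).
Apply the initial conditions: u(0) = -1 + C1 = 4 and u'(0) = -1 + C2 + 2*C1 = -4. Solving gives C1 = 5, C2 = -13.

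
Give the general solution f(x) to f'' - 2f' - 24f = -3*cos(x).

f = 6*sin(x)/629 + 75*cos(x)/629 + C1*exp(-4*x) + C2*exp(6*x)

Characteristic equation r² - 2r - 24 = 0 factors as (r + 4)(r - 6) = 0, so r = -4, 6.
Hence f_h = C1*exp(-4*x) + C2*exp(6*x).
Try f_p = A*cos(x) + B*sin(x). Substituting and equating the coefficients of cos(x) and sin(x) gives A = 75/629, B = 6/629, so f_p = 6*sin(x)/629 + 75*cos(x)/629.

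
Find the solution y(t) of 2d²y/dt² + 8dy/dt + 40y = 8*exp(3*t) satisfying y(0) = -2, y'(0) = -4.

y = 4*exp(3*t)/41 - 87*exp(-2*t)*sin(4*t)/41 - 86*cos(4*t)*exp(-2*t)/41

Divide through by 2: y'' + 4y' + 20y = 4*exp(3*t).
Characteristic equation r² + 4r + 20 = 0 has discriminant (4)² - 4·(20) = -64 < 0, so r = -2 ± 4i.
Hence y_h = C1*cos(4*t)*exp(-2*t) + C2*exp(-2*t)*sin(4*t).
Try y_p = A*exp(3*t). Substituting into the equation and dividing by exp(3*t) gives A = 4/41, so y_p = 4*exp(3*t)/41.
General solution: y = 4*exp(3*t)/41 + C1*cos(4*t)*exp(-2*t) + C2*exp(-2*t)*sin(4*t).
Apply the initial conditions: y(0) = 4/41 + C1 = -2 and y'(0) = 12/41 - 2*C1 + 4*C2 = -4. Solving gives C1 = -86/41, C2 = -87/41.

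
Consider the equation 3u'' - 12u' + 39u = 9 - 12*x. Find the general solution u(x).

u = 23/169 - 4*x/13 + C1*cos(3*x)*exp(2*x) + C2*exp(2*x)*sin(3*x)

Divide through by 3: u'' - 4u' + 13u = 3 - 4*x.
Characteristic equation r² - 4r + 13 = 0 has discriminant (-4)² - 4·(13) = -36 < 0, so r = 2 ± 3i.
Hence u_h = C1*cos(3*x)*exp(2*x) + C2*exp(2*x)*sin(3*x).
For the particular solution try u_p = A0 + A1*x. Substituting and matching coefficients of each power of x gives A0 = 23/169, A1 = -4/13, so u_p = 23/169 - 4*x/13.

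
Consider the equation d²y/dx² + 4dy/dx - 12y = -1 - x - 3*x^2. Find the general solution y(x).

Characteristic equation r² + 4r - 12 = 0 factors as (r - 2)(r + 6) = 0, so r = 2, -6.
Hence y_h = C1*exp(2*x) + C2*exp(-6*x).
For the particular solution try y_p = A0 + A1*x + A2*x^2. Substituting and matching coefficients of each power of x gives A0 = 5/24, A1 = 1/4, A2 = 1/4, so y_p = 5/24 + x/4 + x^2/4.

y = 5/24 + x/4 + x**2/4 + C1*exp(2*x) + C2*exp(-6*x)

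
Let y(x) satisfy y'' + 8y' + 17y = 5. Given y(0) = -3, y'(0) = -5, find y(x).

Characteristic equation r² + 8r + 17 = 0 has discriminant (8)² - 4·(17) = -4 < 0, so r = -4 ± i.
Hence y_h = C1*cos(x)*exp(-4*x) + C2*exp(-4*x)*sin(x).
For the particular solution try y_p = A0. Substituting and matching coefficients of each power of x gives A0 = 5/17, so y_p = 5/17.
General solution: y = 5/17 + C1*cos(x)*exp(-4*x) + C2*exp(-4*x)*sin(x).
Apply the initial conditions: y(0) = 5/17 + C1 = -3 and y'(0) = C2 - 4*C1 = -5. Solving gives C1 = -56/17, C2 = -309/17.

y = 5/17 - 309*exp(-4*x)*sin(x)/17 - 56*cos(x)*exp(-4*x)/17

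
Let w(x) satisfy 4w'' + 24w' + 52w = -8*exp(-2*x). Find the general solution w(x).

Divide through by 4: w'' + 6w' + 13w = -2*exp(-2*x).
Characteristic equation r² + 6r + 13 = 0 has discriminant (6)² - 4·(13) = -16 < 0, so r = -3 ± 2i.
Hence w_h = C1*cos(2*x)*exp(-3*x) + C2*exp(-3*x)*sin(2*x).
Try w_p = A*exp(-2*x). Substituting into the equation and dividing by exp(-2*x) gives A = -2/5, so w_p = -2*exp(-2*x)/5.

w = -2*exp(-2*x)/5 + C1*cos(2*x)*exp(-3*x) + C2*exp(-3*x)*sin(2*x)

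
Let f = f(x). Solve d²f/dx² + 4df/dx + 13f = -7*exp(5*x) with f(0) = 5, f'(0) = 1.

Characteristic equation r² + 4r + 13 = 0 has discriminant (4)² - 4·(13) = -36 < 0, so r = -2 ± 3i.
Hence f_h = C1*cos(3*x)*exp(-2*x) + C2*exp(-2*x)*sin(3*x).
Try f_p = A*exp(5*x). Substituting into the equation and dividing by exp(5*x) gives A = -7/58, so f_p = -7*exp(5*x)/58.
General solution: f = -7*exp(5*x)/58 + C1*cos(3*x)*exp(-2*x) + C2*exp(-2*x)*sin(3*x).
Apply the initial conditions: f(0) = -7/58 + C1 = 5 and f'(0) = -35/58 - 2*C1 + 3*C2 = 1. Solving gives C1 = 297/58, C2 = 229/58.

f = -7*exp(5*x)/58 + 229*exp(-2*x)*sin(3*x)/58 + 297*cos(3*x)*exp(-2*x)/58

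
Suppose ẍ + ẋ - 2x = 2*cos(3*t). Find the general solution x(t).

Characteristic equation r² + r - 2 = 0 factors as (r - 1)(r + 2) = 0, so r = 1, -2.
Hence x_h = C1*exp(t) + C2*exp(-2*t).
Try x_p = A*cos(3*t) + B*sin(3*t). Substituting and equating the coefficients of cos(3t) and sin(3t) gives A = -11/65, B = 3/65, so x_p = -11*cos(3*t)/65 + 3*sin(3*t)/65.

x = -11*cos(3*t)/65 + 3*sin(3*t)/65 + C1*exp(t) + C2*exp(-2*t)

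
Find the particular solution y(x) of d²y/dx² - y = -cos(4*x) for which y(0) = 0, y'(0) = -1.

y = -9*exp(x)/17 + cos(4*x)/17 + 8*exp(-x)/17

Characteristic equation r² - 1 = 0 factors as (r - 1)(r + 1) = 0, so r = 1, -1.
Hence y_h = C1*exp(x) + C2*exp(-x).
Try y_p = A*cos(4*x) + B*sin(4*x). Substituting and equating the coefficients of cos(4x) and sin(4x) gives A = 1/17, B = 0, so y_p = cos(4*x)/17.
General solution: y = cos(4*x)/17 + C1*exp(x) + C2*exp(-x).
Apply the initial conditions: y(0) = 1/17 + C1 + C2 = 0 and y'(0) = C1 - C2 = -1. Solving gives C1 = -9/17, C2 = 8/17.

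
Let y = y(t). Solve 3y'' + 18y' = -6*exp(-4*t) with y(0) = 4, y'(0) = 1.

Divide through by 3: y'' + 6y' = -2*exp(-4*t).
Characteristic equation r² + 6r = 0 factors as (r + 6)r = 0, so r = -6, 0.
Hence y_h = C1*exp(-6*t) + C2.
Try y_p = A*exp(-4*t). Substituting into the equation and dividing by exp(-4*t) gives A = 1/4, so y_p = exp(-4*t)/4.
General solution: y = C2 + exp(-4*t)/4 + C1*exp(-6*t).
Apply the initial conditions: y(0) = 1/4 + C1 + C2 = 4 and y'(0) = -1 - 6*C1 = 1. Solving gives C1 = -1/3, C2 = 49/12.

y = 49/12 - exp(-6*t)/3 + exp(-4*t)/4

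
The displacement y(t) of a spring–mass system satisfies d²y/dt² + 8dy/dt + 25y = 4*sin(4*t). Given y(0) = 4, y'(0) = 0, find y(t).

Characteristic equation r² + 8r + 25 = 0 has discriminant (8)² - 4·(25) = -36 < 0, so r = -4 ± 3i.
Hence y_h = C1*cos(3*t)*exp(-4*t) + C2*exp(-4*t)*sin(3*t).
Try y_p = A*cos(4*t) + B*sin(4*t). Substituting and equating the coefficients of cos(4t) and sin(4t) gives A = -128/1105, B = 36/1105, so y_p = -128*cos(4*t)/1105 + 36*sin(4*t)/1105.
General solution: y = -128*cos(4*t)/1105 + 36*sin(4*t)/1105 + C1*cos(3*t)*exp(-4*t) + C2*exp(-4*t)*sin(3*t).
Apply the initial conditions: y(0) = -128/1105 + C1 = 4 and y'(0) = 144/1105 - 4*C1 + 3*C2 = 0. Solving gives C1 = 4548/1105, C2 = 6016/1105.

y = -128*cos(4*t)/1105 + 36*sin(4*t)/1105 + 4548*cos(3*t)*exp(-4*t)/1105 + 6016*exp(-4*t)*sin(3*t)/1105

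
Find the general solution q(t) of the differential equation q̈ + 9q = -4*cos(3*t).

Characteristic equation r² + 9 = 0 has discriminant (0)² - 4·(9) = -36 < 0, so r = ± 3i.
Hence q_h = C1*cos(3*t) + C2*sin(3*t).
Since ±3i are characteristic roots, multiply the trial by t. Try q_p = t*(A*cos(3*t) + B*sin(3*t)). Substituting and equating the coefficients of cos(3t) and sin(3t) gives A = 0, B = -2/3, so q_p = -2*t*sin(3*t)/3.

q = C1*cos(3*t) + C2*sin(3*t) - 2*t*sin(3*t)/3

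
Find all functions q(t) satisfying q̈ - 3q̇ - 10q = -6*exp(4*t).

Characteristic equation r² - 3r - 10 = 0 factors as (r - 5)(r + 2) = 0, so r = 5, -2.
Hence q_h = C1*exp(5*t) + C2*exp(-2*t).
Try q_p = A*exp(4*t). Substituting into the equation and dividing by exp(4*t) gives A = 1, so q_p = exp(4*t).

q = C1*exp(5*t) + C2*exp(-2*t) + exp(4*t)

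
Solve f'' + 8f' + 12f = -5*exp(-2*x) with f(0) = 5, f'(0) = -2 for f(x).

Characteristic equation r² + 8r + 12 = 0 factors as (r + 2)(r + 6) = 0, so r = -2, -6.
Hence f_h = C1*exp(-2*x) + C2*exp(-6*x).
Since exp(-2*x) solves the homogeneous equation (r = -2 is a root of multiplicity 1), multiply the trial by x. Try f_p = A*x*exp(-2*x). Substituting into the equation and dividing by exp(-2*x) gives A = -5/4, so f_p = -5*x*exp(-2*x)/4.
General solution: f = C1*exp(-2*x) + C2*exp(-6*x) - 5*x*exp(-2*x)/4.
Apply the initial conditions: f(0) = C1 + C2 = 5 and f'(0) = -5/4 - 6*C2 - 2*C1 = -2. Solving gives C1 = 117/16, C2 = -37/16.

f = -37*exp(-6*x)/16 + 117*exp(-2*x)/16 - 5*x*exp(-2*x)/4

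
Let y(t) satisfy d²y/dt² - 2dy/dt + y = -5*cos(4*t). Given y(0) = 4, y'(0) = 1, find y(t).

y = 40*sin(4*t)/289 + 75*cos(4*t)/289 + 1081*exp(t)/289 - 56*t*exp(t)/17

Characteristic equation r² - 2r + 1 = 0 has discriminant (-2)² - 4·(1) = 0, so r = 1 is a repeated root.
Hence y_h = (C1 + C2*t)*exp(t).
Try y_p = A*cos(4*t) + B*sin(4*t). Substituting and equating the coefficients of cos(4t) and sin(4t) gives A = 75/289, B = 40/289, so y_p = 40*sin(4*t)/289 + 75*cos(4*t)/289.
General solution: y = 40*sin(4*t)/289 + 75*cos(4*t)/289 + C1*exp(t) + C2*t*exp(t).
Apply the initial conditions: y(0) = 75/289 + C1 = 4 and y'(0) = 160/289 + C1 + C2 = 1. Solving gives C1 = 1081/289, C2 = -56/17.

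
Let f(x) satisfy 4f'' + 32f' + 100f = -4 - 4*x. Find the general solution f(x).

f = -17/625 - x/25 + C1*cos(3*x)*exp(-4*x) + C2*exp(-4*x)*sin(3*x)

Divide through by 4: f'' + 8f' + 25f = -1 - x.
Characteristic equation r² + 8r + 25 = 0 has discriminant (8)² - 4·(25) = -36 < 0, so r = -4 ± 3i.
Hence f_h = C1*cos(3*x)*exp(-4*x) + C2*exp(-4*x)*sin(3*x).
For the particular solution try f_p = A0 + A1*x. Substituting and matching coefficients of each power of x gives A0 = -17/625, A1 = -1/25, so f_p = -17/625 - x/25.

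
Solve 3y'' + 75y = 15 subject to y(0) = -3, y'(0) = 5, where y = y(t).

y = 1/5 - 16*cos(5*t)/5 + sin(5*t)

Divide through by 3: y'' + 25y = 5.
Characteristic equation r² + 25 = 0 has discriminant (0)² - 4·(25) = -100 < 0, so r = ± 5i.
Hence y_h = C1*cos(5*t) + C2*sin(5*t).
For the particular solution try y_p = A0. Substituting and matching coefficients of each power of t gives A0 = 1/5, so y_p = 1/5.
General solution: y = 1/5 + C1*cos(5*t) + C2*sin(5*t).
Apply the initial conditions: y(0) = 1/5 + C1 = -3 and y'(0) = 5*C2 = 5. Solving gives C1 = -16/5, C2 = 1.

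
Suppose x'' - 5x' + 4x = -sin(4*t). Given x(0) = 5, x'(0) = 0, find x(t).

x = -41*exp(4*t)/24 - 5*cos(4*t)/136 + 3*sin(4*t)/136 + 344*exp(t)/51

Characteristic equation r² - 5r + 4 = 0 factors as (r - 4)(r - 1) = 0, so r = 4, 1.
Hence x_h = C1*exp(4*t) + C2*exp(t).
Try x_p = A*cos(4*t) + B*sin(4*t). Substituting and equating the coefficients of cos(4t) and sin(4t) gives A = -5/136, B = 3/136, so x_p = -5*cos(4*t)/136 + 3*sin(4*t)/136.
General solution: x = -5*cos(4*t)/136 + 3*sin(4*t)/136 + C1*exp(4*t) + C2*exp(t).
Apply the initial conditions: x(0) = -5/136 + C1 + C2 = 5 and x'(0) = 3/34 + C2 + 4*C1 = 0. Solving gives C1 = -41/24, C2 = 344/51.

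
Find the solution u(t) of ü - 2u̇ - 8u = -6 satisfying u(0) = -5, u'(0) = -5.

Characteristic equation r² - 2r - 8 = 0 factors as (r - 4)(r + 2) = 0, so r = 4, -2.
Hence u_h = C1*exp(4*t) + C2*exp(-2*t).
For the particular solution try u_p = A0. Substituting and matching coefficients of each power of t gives A0 = 3/4, so u_p = 3/4.
General solution: u = 3/4 + C1*exp(4*t) + C2*exp(-2*t).
Apply the initial conditions: u(0) = 3/4 + C1 + C2 = -5 and u'(0) = -2*C2 + 4*C1 = -5. Solving gives C1 = -11/4, C2 = -3.

u = 3/4 - 3*exp(-2*t) - 11*exp(4*t)/4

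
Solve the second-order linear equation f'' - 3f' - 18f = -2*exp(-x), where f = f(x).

Characteristic equation r² - 3r - 18 = 0 factors as (r - 6)(r + 3) = 0, so r = 6, -3.
Hence f_h = C1*exp(6*x) + C2*exp(-3*x).
Try f_p = A*exp(-x). Substituting into the equation and dividing by exp(-x) gives A = 1/7, so f_p = exp(-x)/7.

f = exp(-x)/7 + C1*exp(6*x) + C2*exp(-3*x)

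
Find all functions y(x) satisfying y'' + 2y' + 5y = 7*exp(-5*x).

Characteristic equation r² + 2r + 5 = 0 has discriminant (2)² - 4·(5) = -16 < 0, so r = -1 ± 2i.
Hence y_h = C1*cos(2*x)*exp(-x) + C2*exp(-x)*sin(2*x).
Try y_p = A*exp(-5*x). Substituting into the equation and dividing by exp(-5*x) gives A = 7/20, so y_p = 7*exp(-5*x)/20.

y = 7*exp(-5*x)/20 + C1*cos(2*x)*exp(-x) + C2*exp(-x)*sin(2*x)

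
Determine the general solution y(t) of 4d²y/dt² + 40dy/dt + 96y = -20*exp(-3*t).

y = -5*exp(-3*t)/3 + C1*exp(-4*t) + C2*exp(-6*t)

Divide through by 4: y'' + 10y' + 24y = -5*exp(-3*t).
Characteristic equation r² + 10r + 24 = 0 factors as (r + 4)(r + 6) = 0, so r = -4, -6.
Hence y_h = C1*exp(-4*t) + C2*exp(-6*t).
Try y_p = A*exp(-3*t). Substituting into the equation and dividing by exp(-3*t) gives A = -5/3, so y_p = -5*exp(-3*t)/3.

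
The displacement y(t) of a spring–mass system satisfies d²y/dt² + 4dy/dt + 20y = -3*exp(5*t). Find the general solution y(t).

y = -3*exp(5*t)/65 + C1*cos(4*t)*exp(-2*t) + C2*exp(-2*t)*sin(4*t)

Characteristic equation r² + 4r + 20 = 0 has discriminant (4)² - 4·(20) = -64 < 0, so r = -2 ± 4i.
Hence y_h = C1*cos(4*t)*exp(-2*t) + C2*exp(-2*t)*sin(4*t).
Try y_p = A*exp(5*t). Substituting into the equation and dividing by exp(5*t) gives A = -3/65, so y_p = -3*exp(5*t)/65.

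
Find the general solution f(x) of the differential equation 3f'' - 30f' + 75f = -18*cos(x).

Divide through by 3: f'' - 10f' + 25f = -6*cos(x).
Characteristic equation r² - 10r + 25 = 0 has discriminant (-10)² - 4·(25) = 0, so r = 5 is a repeated root.
Hence f_h = (C1 + C2*x)*exp(5*x).
Try f_p = A*cos(x) + B*sin(x). Substituting and equating the coefficients of cos(x) and sin(x) gives A = -36/169, B = 15/169, so f_p = -36*cos(x)/169 + 15*sin(x)/169.

f = -36*cos(x)/169 + 15*sin(x)/169 + C1*exp(5*x) + C2*x*exp(5*x)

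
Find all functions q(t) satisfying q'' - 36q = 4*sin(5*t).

q = -4*sin(5*t)/61 + C1*exp(6*t) + C2*exp(-6*t)

Characteristic equation r² - 36 = 0 factors as (r - 6)(r + 6) = 0, so r = 6, -6.
Hence q_h = C1*exp(6*t) + C2*exp(-6*t).
Try q_p = A*cos(5*t) + B*sin(5*t). Substituting and equating the coefficients of cos(5t) and sin(5t) gives A = 0, B = -4/61, so q_p = -4*sin(5*t)/61.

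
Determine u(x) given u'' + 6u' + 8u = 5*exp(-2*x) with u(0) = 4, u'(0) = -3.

Characteristic equation r² + 6r + 8 = 0 factors as (r + 2)(r + 4) = 0, so r = -2, -4.
Hence u_h = C1*exp(-2*x) + C2*exp(-4*x).
Since exp(-2*x) solves the homogeneous equation (r = -2 is a root of multiplicity 1), multiply the trial by x. Try u_p = A*x*exp(-2*x). Substituting into the equation and dividing by exp(-2*x) gives A = 5/2, so u_p = 5*x*exp(-2*x)/2.
General solution: u = C1*exp(-2*x) + C2*exp(-4*x) + 5*x*exp(-2*x)/2.
Apply the initial conditions: u(0) = C1 + C2 = 4 and u'(0) = 5/2 - 4*C2 - 2*C1 = -3. Solving gives C1 = 21/4, C2 = -5/4.

u = -5*exp(-4*x)/4 + 21*exp(-2*x)/4 + 5*x*exp(-2*x)/2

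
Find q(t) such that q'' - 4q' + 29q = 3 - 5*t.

Characteristic equation r² - 4r + 29 = 0 has discriminant (-4)² - 4·(29) = -100 < 0, so r = 2 ± 5i.
Hence q_h = C1*cos(5*t)*exp(2*t) + C2*exp(2*t)*sin(5*t).
For the particular solution try q_p = A0 + A1*t. Substituting and matching coefficients of each power of t gives A0 = 67/841, A1 = -5/29, so q_p = 67/841 - 5*t/29.

q = 67/841 - 5*t/29 + C1*cos(5*t)*exp(2*t) + C2*exp(2*t)*sin(5*t)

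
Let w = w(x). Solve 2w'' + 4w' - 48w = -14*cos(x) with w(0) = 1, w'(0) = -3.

w = -14*sin(x)/629 + 23*exp(4*x)/170 + 175*cos(x)/629 + 217*exp(-6*x)/370

Divide through by 2: w'' + 2w' - 24w = -7*cos(x).
Characteristic equation r² + 2r - 24 = 0 factors as (r + 6)(r - 4) = 0, so r = -6, 4.
Hence w_h = C1*exp(-6*x) + C2*exp(4*x).
Try w_p = A*cos(x) + B*sin(x). Substituting and equating the coefficients of cos(x) and sin(x) gives A = 175/629, B = -14/629, so w_p = -14*sin(x)/629 + 175*cos(x)/629.
General solution: w = -14*sin(x)/629 + 175*cos(x)/629 + C1*exp(-6*x) + C2*exp(4*x).
Apply the initial conditions: w(0) = 175/629 + C1 + C2 = 1 and w'(0) = -14/629 - 6*C1 + 4*C2 = -3. Solving gives C1 = 217/370, C2 = 23/170.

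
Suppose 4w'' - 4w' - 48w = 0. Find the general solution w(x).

Divide through by 4: w'' - w' - 12w = 0.
Characteristic equation r² - r - 12 = 0 factors as (r - 4)(r + 3) = 0, so r = 4, -3.
Hence w_h = C1*exp(4*x) + C2*exp(-3*x).

w = C1*exp(4*x) + C2*exp(-3*x)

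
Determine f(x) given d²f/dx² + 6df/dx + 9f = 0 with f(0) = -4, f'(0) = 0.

Characteristic equation r² + 6r + 9 = 0 has discriminant (6)² - 4·(9) = 0, so r = -3 is a repeated root.
Hence f_h = (C1 + C2*x)*exp(-3*x).
Apply the initial conditions: f(0) = C1 = -4 and f'(0) = C2 - 3*C1 = 0. Solving gives C1 = -4, C2 = -12.

f = -4*exp(-3*x) - 12*x*exp(-3*x)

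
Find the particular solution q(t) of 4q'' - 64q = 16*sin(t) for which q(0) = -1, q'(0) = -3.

Divide through by 4: q'' - 16q = 4*sin(t).
Characteristic equation r² - 16 = 0 factors as (r - 4)(r + 4) = 0, so r = 4, -4.
Hence q_h = C1*exp(4*t) + C2*exp(-4*t).
Try q_p = A*cos(t) + B*sin(t). Substituting and equating the coefficients of cos(t) and sin(t) gives A = 0, B = -4/17, so q_p = -4*sin(t)/17.
General solution: q = -4*sin(t)/17 + C1*exp(4*t) + C2*exp(-4*t).
Apply the initial conditions: q(0) = C1 + C2 = -1 and q'(0) = -4/17 - 4*C2 + 4*C1 = -3. Solving gives C1 = -115/136, C2 = -21/136.

q = -115*exp(4*t)/136 - 21*exp(-4*t)/136 - 4*sin(t)/17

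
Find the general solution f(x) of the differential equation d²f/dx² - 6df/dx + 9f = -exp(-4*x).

Characteristic equation r² - 6r + 9 = 0 has discriminant (-6)² - 4·(9) = 0, so r = 3 is a repeated root.
Hence f_h = (C1 + C2*x)*exp(3*x).
Try f_p = A*exp(-4*x). Substituting into the equation and dividing by exp(-4*x) gives A = -1/49, so f_p = -exp(-4*x)/49.

f = -exp(-4*x)/49 + C1*exp(3*x) + C2*x*exp(3*x)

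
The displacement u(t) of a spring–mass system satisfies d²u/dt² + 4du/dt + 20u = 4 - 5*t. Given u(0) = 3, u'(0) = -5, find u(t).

Characteristic equation r² + 4r + 20 = 0 has discriminant (4)² - 4·(20) = -64 < 0, so r = -2 ± 4i.
Hence u_h = C1*cos(4*t)*exp(-2*t) + C2*exp(-2*t)*sin(4*t).
For the particular solution try u_p = A0 + A1*t. Substituting and matching coefficients of each power of t gives A0 = 1/4, A1 = -1/4, so u_p = 1/4 - t/4.
General solution: u = 1/4 - t/4 + C1*cos(4*t)*exp(-2*t) + C2*exp(-2*t)*sin(4*t).
Apply the initial conditions: u(0) = 1/4 + C1 = 3 and u'(0) = -1/4 - 2*C1 + 4*C2 = -5. Solving gives C1 = 11/4, C2 = 3/16.

u = 1/4 - t/4 + 3*exp(-2*t)*sin(4*t)/16 + 11*cos(4*t)*exp(-2*t)/4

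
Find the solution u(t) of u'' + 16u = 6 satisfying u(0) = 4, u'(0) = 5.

Characteristic equation r² + 16 = 0 has discriminant (0)² - 4·(16) = -64 < 0, so r = ± 4i.
Hence u_h = C1*cos(4*t) + C2*sin(4*t).
For the particular solution try u_p = A0. Substituting and matching coefficients of each power of t gives A0 = 3/8, so u_p = 3/8.
General solution: u = 3/8 + C1*cos(4*t) + C2*sin(4*t).
Apply the initial conditions: u(0) = 3/8 + C1 = 4 and u'(0) = 4*C2 = 5. Solving gives C1 = 29/8, C2 = 5/4.

u = 3/8 + 5*sin(4*t)/4 + 29*cos(4*t)/8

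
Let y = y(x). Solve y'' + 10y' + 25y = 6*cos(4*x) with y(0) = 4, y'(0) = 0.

Characteristic equation r² + 10r + 25 = 0 has discriminant (10)² - 4·(25) = 0, so r = -5 is a repeated root.
Hence y_h = (C1 + C2*x)*exp(-5*x).
Try y_p = A*cos(4*x) + B*sin(4*x). Substituting and equating the coefficients of cos(4x) and sin(4x) gives A = 54/1681, B = 240/1681, so y_p = 54*cos(4*x)/1681 + 240*sin(4*x)/1681.
General solution: y = 54*cos(4*x)/1681 + 240*sin(4*x)/1681 + C1*exp(-5*x) + C2*x*exp(-5*x).
Apply the initial conditions: y(0) = 54/1681 + C1 = 4 and y'(0) = 960/1681 + C2 - 5*C1 = 0. Solving gives C1 = 6670/1681, C2 = 790/41.

y = 54*cos(4*x)/1681 + 240*sin(4*x)/1681 + 6670*exp(-5*x)/1681 + 790*x*exp(-5*x)/41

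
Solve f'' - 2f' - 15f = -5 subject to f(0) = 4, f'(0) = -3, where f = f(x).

Characteristic equation r² - 2r - 15 = 0 factors as (r + 3)(r - 5) = 0, so r = -3, 5.
Hence f_h = C1*exp(-3*x) + C2*exp(5*x).
For the particular solution try f_p = A0. Substituting and matching coefficients of each power of x gives A0 = 1/3, so f_p = 1/3.
General solution: f = 1/3 + C1*exp(-3*x) + C2*exp(5*x).
Apply the initial conditions: f(0) = 1/3 + C1 + C2 = 4 and f'(0) = -3*C1 + 5*C2 = -3. Solving gives C1 = 8/3, C2 = 1.

f = 1/3 + 8*exp(-3*x)/3 + exp(5*x)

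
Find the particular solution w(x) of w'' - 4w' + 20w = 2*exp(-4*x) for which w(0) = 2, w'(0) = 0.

Characteristic equation r² - 4r + 20 = 0 has discriminant (-4)² - 4·(20) = -64 < 0, so r = 2 ± 4i.
Hence w_h = C1*cos(4*x)*exp(2*x) + C2*exp(2*x)*sin(4*x).
Try w_p = A*exp(-4*x). Substituting into the equation and dividing by exp(-4*x) gives A = 1/26, so w_p = exp(-4*x)/26.
General solution: w = exp(-4*x)/26 + C1*cos(4*x)*exp(2*x) + C2*exp(2*x)*sin(4*x).
Apply the initial conditions: w(0) = 1/26 + C1 = 2 and w'(0) = -2/13 + 2*C1 + 4*C2 = 0. Solving gives C1 = 51/26, C2 = -49/52.

w = exp(-4*x)/26 - 49*exp(2*x)*sin(4*x)/52 + 51*cos(4*x)*exp(2*x)/26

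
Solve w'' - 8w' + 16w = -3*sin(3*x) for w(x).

Characteristic equation r² - 8r + 16 = 0 has discriminant (-8)² - 4·(16) = 0, so r = 4 is a repeated root.
Hence w_h = (C1 + C2*x)*exp(4*x).
Try w_p = A*cos(3*x) + B*sin(3*x). Substituting and equating the coefficients of cos(3x) and sin(3x) gives A = -72/625, B = -21/625, so w_p = -72*cos(3*x)/625 - 21*sin(3*x)/625.

w = -72*cos(3*x)/625 - 21*sin(3*x)/625 + C1*exp(4*x) + C2*x*exp(4*x)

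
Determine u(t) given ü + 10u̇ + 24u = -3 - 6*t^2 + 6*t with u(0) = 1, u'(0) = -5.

u = -85/288 - t**2/4 + 5*exp(-6*t)/36 + 11*t/24 + 37*exp(-4*t)/32

Characteristic equation r² + 10r + 24 = 0 factors as (r + 4)(r + 6) = 0, so r = -4, -6.
Hence u_h = C1*exp(-4*t) + C2*exp(-6*t).
For the particular solution try u_p = A0 + A1*t + A2*t^2. Substituting and matching coefficients of each power of t gives A0 = -85/288, A1 = 11/24, A2 = -1/4, so u_p = -85/288 - t^2/4 + 11*t/24.
General solution: u = -85/288 - t^2/4 + 11*t/24 + C1*exp(-4*t) + C2*exp(-6*t).
Apply the initial conditions: u(0) = -85/288 + C1 + C2 = 1 and u'(0) = 11/24 - 6*C2 - 4*C1 = -5. Solving gives C1 = 37/32, C2 = 5/36.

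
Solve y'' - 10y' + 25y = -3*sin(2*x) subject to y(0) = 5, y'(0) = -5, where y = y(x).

Characteristic equation r² - 10r + 25 = 0 has discriminant (-10)² - 4·(25) = 0, so r = 5 is a repeated root.
Hence y_h = (C1 + C2*x)*exp(5*x).
Try y_p = A*cos(2*x) + B*sin(2*x). Substituting and equating the coefficients of cos(2x) and sin(2x) gives A = -60/841, B = -63/841, so y_p = -63*sin(2*x)/841 - 60*cos(2*x)/841.
General solution: y = -63*sin(2*x)/841 - 60*cos(2*x)/841 + C1*exp(5*x) + C2*x*exp(5*x).
Apply the initial conditions: y(0) = -60/841 + C1 = 5 and y'(0) = -126/841 + C2 + 5*C1 = -5. Solving gives C1 = 4265/841, C2 = -876/29.

y = -63*sin(2*x)/841 - 60*cos(2*x)/841 + 4265*exp(5*x)/841 - 876*x*exp(5*x)/29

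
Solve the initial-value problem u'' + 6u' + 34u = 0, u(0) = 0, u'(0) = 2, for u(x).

Characteristic equation r² + 6r + 34 = 0 has discriminant (6)² - 4·(34) = -100 < 0, so r = -3 ± 5i.
Hence u_h = C1*cos(5*x)*exp(-3*x) + C2*exp(-3*x)*sin(5*x).
Apply the initial conditions: u(0) = C1 = 0 and u'(0) = -3*C1 + 5*C2 = 2. Solving gives C1 = 0, C2 = 2/5.

u = 2*exp(-3*x)*sin(5*x)/5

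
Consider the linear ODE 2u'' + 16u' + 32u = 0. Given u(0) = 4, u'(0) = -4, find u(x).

u = 4*exp(-4*x) + 12*x*exp(-4*x)

Divide through by 2: u'' + 8u' + 16u = 0.
Characteristic equation r² + 8r + 16 = 0 has discriminant (8)² - 4·(16) = 0, so r = -4 is a repeated root.
Hence u_h = (C1 + C2*x)*exp(-4*x).
Apply the initial conditions: u(0) = C1 = 4 and u'(0) = C2 - 4*C1 = -4. Solving gives C1 = 4, C2 = 12.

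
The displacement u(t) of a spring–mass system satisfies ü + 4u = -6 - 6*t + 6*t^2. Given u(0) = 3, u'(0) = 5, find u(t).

u = -9/4 - 3*t/2 + 3*t**2/2 + 13*sin(2*t)/4 + 21*cos(2*t)/4

Characteristic equation r² + 4 = 0 has discriminant (0)² - 4·(4) = -16 < 0, so r = ± 2i.
Hence u_h = C1*cos(2*t) + C2*sin(2*t).
For the particular solution try u_p = A0 + A1*t + A2*t^2. Substituting and matching coefficients of each power of t gives A0 = -9/4, A1 = -3/2, A2 = 3/2, so u_p = -9/4 - 3*t/2 + 3*t^2/2.
General solution: u = -9/4 - 3*t/2 + 3*t^2/2 + C1*cos(2*t) + C2*sin(2*t).
Apply the initial conditions: u(0) = -9/4 + C1 = 3 and u'(0) = -3/2 + 2*C2 = 5. Solving gives C1 = 21/4, C2 = 13/4.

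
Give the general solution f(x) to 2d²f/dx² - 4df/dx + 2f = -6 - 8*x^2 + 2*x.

f = -25 - 15*x - 4*x**2 + C1*exp(x) + C2*x*exp(x)

Divide through by 2: f'' - 2f' + f = -3 + x - 4*x^2.
Characteristic equation r² - 2r + 1 = 0 has discriminant (-2)² - 4·(1) = 0, so r = 1 is a repeated root.
Hence f_h = (C1 + C2*x)*exp(x).
For the particular solution try f_p = A0 + A1*x + A2*x^2. Substituting and matching coefficients of each power of x gives A0 = -25, A1 = -15, A2 = -4, so f_p = -25 - 15*x - 4*x^2.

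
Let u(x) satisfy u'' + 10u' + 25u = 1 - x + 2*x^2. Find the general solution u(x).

Characteristic equation r² + 10r + 25 = 0 has discriminant (10)² - 4·(25) = 0, so r = -5 is a repeated root.
Hence u_h = (C1 + C2*x)*exp(-5*x).
For the particular solution try u_p = A0 + A1*x + A2*x^2. Substituting and matching coefficients of each power of x gives A0 = 47/625, A1 = -13/125, A2 = 2/25, so u_p = 47/625 - 13*x/125 + 2*x^2/25.

u = 47/625 - 13*x/125 + 2*x**2/25 + C1*exp(-5*x) + C2*x*exp(-5*x)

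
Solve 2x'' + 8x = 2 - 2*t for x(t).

Divide through by 2: x'' + 4x = 1 - t.
Characteristic equation r² + 4 = 0 has discriminant (0)² - 4·(4) = -16 < 0, so r = ± 2i.
Hence x_h = C1*cos(2*t) + C2*sin(2*t).
For the particular solution try x_p = A0 + A1*t. Substituting and matching coefficients of each power of t gives A0 = 1/4, A1 = -1/4, so x_p = 1/4 - t/4.

x = 1/4 - t/4 + C1*cos(2*t) + C2*sin(2*t)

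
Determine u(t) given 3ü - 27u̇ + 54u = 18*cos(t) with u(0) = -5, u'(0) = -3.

Divide through by 3: u'' - 9u' + 18u = 6*cos(t).
Characteristic equation r² - 9r + 18 = 0 factors as (r - 6)(r - 3) = 0, so r = 6, 3.
Hence u_h = C1*exp(6*t) + C2*exp(3*t).
Try u_p = A*cos(t) + B*sin(t). Substituting and equating the coefficients of cos(t) and sin(t) gives A = 51/185, B = -27/185, so u_p = -27*sin(t)/185 + 51*cos(t)/185.
General solution: u = -27*sin(t)/185 + 51*cos(t)/185 + C1*exp(6*t) + C2*exp(3*t).
Apply the initial conditions: u(0) = 51/185 + C1 + C2 = -5 and u'(0) = -27/185 + 3*C2 + 6*C1 = -3. Solving gives C1 = 160/37, C2 = -48/5.

u = -48*exp(3*t)/5 - 27*sin(t)/185 + 51*cos(t)/185 + 160*exp(6*t)/37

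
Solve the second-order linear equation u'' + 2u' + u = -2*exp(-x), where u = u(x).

Characteristic equation r² + 2r + 1 = 0 has discriminant (2)² - 4·(1) = 0, so r = -1 is a repeated root.
Hence u_h = (C1 + C2*x)*exp(-x).
Since exp(-x) solves the homogeneous equation (r = -1 is a root of multiplicity 2), multiply the trial by x^2. Try u_p = A*x^2*exp(-x). Substituting into the equation and dividing by exp(-x) gives A = -1, so u_p = -x^2*exp(-x).

u = C1*exp(-x) - x**2*exp(-x) + C2*x*exp(-x)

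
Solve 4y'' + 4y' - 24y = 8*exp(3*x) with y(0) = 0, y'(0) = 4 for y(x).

Divide through by 4: y'' + y' - 6y = 2*exp(3*x).
Characteristic equation r² + r - 6 = 0 factors as (r - 2)(r + 3) = 0, so r = 2, -3.
Hence y_h = C1*exp(2*x) + C2*exp(-3*x).
Try y_p = A*exp(3*x). Substituting into the equation and dividing by exp(3*x) gives A = 1/3, so y_p = exp(3*x)/3.
General solution: y = exp(3*x)/3 + C1*exp(2*x) + C2*exp(-3*x).
Apply the initial conditions: y(0) = 1/3 + C1 + C2 = 0 and y'(0) = 1 - 3*C2 + 2*C1 = 4. Solving gives C1 = 2/5, C2 = -11/15.

y = -11*exp(-3*x)/15 + exp(3*x)/3 + 2*exp(2*x)/5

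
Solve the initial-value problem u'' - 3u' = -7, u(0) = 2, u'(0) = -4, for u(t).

u = 37/9 - 19*exp(3*t)/9 + 7*t/3

Characteristic equation r² - 3r = 0 factors as (r - 3)r = 0, so r = 3, 0.
Hence u_h = C1*exp(3*t) + C2.
Since 1 solves the homogeneous equation (r = 0 is a root of multiplicity 1), multiply the trial by t. Try u_p = A*t. Substituting into the equation and dividing by 1 gives A = 7/3, so u_p = 7*t/3.
General solution: u = C2 + 7*t/3 + C1*exp(3*t).
Apply the initial conditions: u(0) = C1 + C2 = 2 and u'(0) = 7/3 + 3*C1 = -4. Solving gives C1 = -19/9, C2 = 37/9.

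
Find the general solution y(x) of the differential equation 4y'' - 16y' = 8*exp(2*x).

Divide through by 4: y'' - 4y' = 2*exp(2*x).
Characteristic equation r² - 4r = 0 factors as (r - 4)r = 0, so r = 4, 0.
Hence y_h = C1*exp(4*x) + C2.
Try y_p = A*exp(2*x). Substituting into the equation and dividing by exp(2*x) gives A = -1/2, so y_p = -exp(2*x)/2.

y = C2 - exp(2*x)/2 + C1*exp(4*x)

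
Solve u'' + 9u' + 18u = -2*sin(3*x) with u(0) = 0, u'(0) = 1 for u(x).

Characteristic equation r² + 9r + 18 = 0 factors as (r + 3)(r + 6) = 0, so r = -3, -6.
Hence u_h = C1*exp(-3*x) + C2*exp(-6*x).
Try u_p = A*cos(3*x) + B*sin(3*x). Substituting and equating the coefficients of cos(3x) and sin(3x) gives A = 1/15, B = -1/45, so u_p = -sin(3*x)/45 + cos(3*x)/15.
General solution: u = -sin(3*x)/45 + cos(3*x)/15 + C1*exp(-3*x) + C2*exp(-6*x).
Apply the initial conditions: u(0) = 1/15 + C1 + C2 = 0 and u'(0) = -1/15 - 6*C2 - 3*C1 = 1. Solving gives C1 = 2/9, C2 = -13/45.

u = -13*exp(-6*x)/45 - sin(3*x)/45 + cos(3*x)/15 + 2*exp(-3*x)/9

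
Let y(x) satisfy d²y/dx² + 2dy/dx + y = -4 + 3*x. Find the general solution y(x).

Characteristic equation r² + 2r + 1 = 0 has discriminant (2)² - 4·(1) = 0, so r = -1 is a repeated root.
Hence y_h = (C1 + C2*x)*exp(-x).
For the particular solution try y_p = A0 + A1*x. Substituting and matching coefficients of each power of x gives A0 = -10, A1 = 3, so y_p = -10 + 3*x.

y = -10 + 3*x + C1*exp(-x) + C2*x*exp(-x)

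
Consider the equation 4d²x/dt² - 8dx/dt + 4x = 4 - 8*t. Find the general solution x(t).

x = -3 - 2*t + C1*exp(t) + C2*t*exp(t)

Divide through by 4: x'' - 2x' + x = 1 - 2*t.
Characteristic equation r² - 2r + 1 = 0 has discriminant (-2)² - 4·(1) = 0, so r = 1 is a repeated root.
Hence x_h = (C1 + C2*t)*exp(t).
For the particular solution try x_p = A0 + A1*t. Substituting and matching coefficients of each power of t gives A0 = -3, A1 = -2, so x_p = -3 - 2*t.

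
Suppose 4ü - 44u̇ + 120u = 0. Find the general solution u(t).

u = C1*exp(6*t) + C2*exp(5*t)

Divide through by 4: u'' - 11u' + 30u = 0.
Characteristic equation r² - 11r + 30 = 0 factors as (r - 6)(r - 5) = 0, so r = 6, 5.
Hence u_h = C1*exp(6*t) + C2*exp(5*t).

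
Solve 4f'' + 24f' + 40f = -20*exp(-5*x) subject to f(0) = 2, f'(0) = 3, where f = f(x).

f = -exp(-5*x) + 3*cos(x)*exp(-3*x) + 7*exp(-3*x)*sin(x)

Divide through by 4: f'' + 6f' + 10f = -5*exp(-5*x).
Characteristic equation r² + 6r + 10 = 0 has discriminant (6)² - 4·(10) = -4 < 0, so r = -3 ± i.
Hence f_h = C1*cos(x)*exp(-3*x) + C2*exp(-3*x)*sin(x).
Try f_p = A*exp(-5*x). Substituting into the equation and dividing by exp(-5*x) gives A = -1, so f_p = -exp(-5*x).
General solution: f = -exp(-5*x) + C1*cos(x)*exp(-3*x) + C2*exp(-3*x)*sin(x).
Apply the initial conditions: f(0) = -1 + C1 = 2 and f'(0) = 5 + C2 - 3*C1 = 3. Solving gives C1 = 3, C2 = 7.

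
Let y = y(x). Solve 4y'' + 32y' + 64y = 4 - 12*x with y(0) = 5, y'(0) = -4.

Divide through by 4: y'' + 8y' + 16y = 1 - 3*x.
Characteristic equation r² + 8r + 16 = 0 has discriminant (8)² - 4·(16) = 0, so r = -4 is a repeated root.
Hence y_h = (C1 + C2*x)*exp(-4*x).
For the particular solution try y_p = A0 + A1*x. Substituting and matching coefficients of each power of x gives A0 = 5/32, A1 = -3/16, so y_p = 5/32 - 3*x/16.
General solution: y = 5/32 - 3*x/16 + C1*exp(-4*x) + C2*x*exp(-4*x).
Apply the initial conditions: y(0) = 5/32 + C1 = 5 and y'(0) = -3/16 + C2 - 4*C1 = -4. Solving gives C1 = 155/32, C2 = 249/16.

y = 5/32 - 3*x/16 + 155*exp(-4*x)/32 + 249*x*exp(-4*x)/16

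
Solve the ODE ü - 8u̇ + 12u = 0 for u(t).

u = C1*exp(2*t) + C2*exp(6*t)

Characteristic equation r² - 8r + 12 = 0 factors as (r - 2)(r - 6) = 0, so r = 2, 6.
Hence u_h = C1*exp(2*t) + C2*exp(6*t).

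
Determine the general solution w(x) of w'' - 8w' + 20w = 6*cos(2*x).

w = -3*sin(2*x)/16 + 3*cos(2*x)/16 + C1*cos(2*x)*exp(4*x) + C2*exp(4*x)*sin(2*x)

Characteristic equation r² - 8r + 20 = 0 has discriminant (-8)² - 4·(20) = -16 < 0, so r = 4 ± 2i.
Hence w_h = C1*cos(2*x)*exp(4*x) + C2*exp(4*x)*sin(2*x).
Try w_p = A*cos(2*x) + B*sin(2*x). Substituting and equating the coefficients of cos(2x) and sin(2x) gives A = 3/16, B = -3/16, so w_p = -3*sin(2*x)/16 + 3*cos(2*x)/16.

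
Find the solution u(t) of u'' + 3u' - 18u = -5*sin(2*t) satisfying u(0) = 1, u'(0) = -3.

u = 3*cos(2*t)/52 + 11*sin(2*t)/52 + 25*exp(-6*t)/36 + 29*exp(3*t)/117

Characteristic equation r² + 3r - 18 = 0 factors as (r + 6)(r - 3) = 0, so r = -6, 3.
Hence u_h = C1*exp(-6*t) + C2*exp(3*t).
Try u_p = A*cos(2*t) + B*sin(2*t). Substituting and equating the coefficients of cos(2t) and sin(2t) gives A = 3/52, B = 11/52, so u_p = 3*cos(2*t)/52 + 11*sin(2*t)/52.
General solution: u = 3*cos(2*t)/52 + 11*sin(2*t)/52 + C1*exp(-6*t) + C2*exp(3*t).
Apply the initial conditions: u(0) = 3/52 + C1 + C2 = 1 and u'(0) = 11/26 - 6*C1 + 3*C2 = -3. Solving gives C1 = 25/36, C2 = 29/117.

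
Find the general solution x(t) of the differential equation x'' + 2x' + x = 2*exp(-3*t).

x = exp(-3*t)/2 + C1*exp(-t) + C2*t*exp(-t)

Characteristic equation r² + 2r + 1 = 0 has discriminant (2)² - 4·(1) = 0, so r = -1 is a repeated root.
Hence x_h = (C1 + C2*t)*exp(-t).
Try x_p = A*exp(-3*t). Substituting into the equation and dividing by exp(-3*t) gives A = 1/2, so x_p = exp(-3*t)/2.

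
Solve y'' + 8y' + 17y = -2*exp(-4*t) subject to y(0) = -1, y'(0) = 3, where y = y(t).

y = -2*exp(-4*t) + cos(t)*exp(-4*t) - exp(-4*t)*sin(t)

Characteristic equation r² + 8r + 17 = 0 has discriminant (8)² - 4·(17) = -4 < 0, so r = -4 ± i.
Hence y_h = C1*cos(t)*exp(-4*t) + C2*exp(-4*t)*sin(t).
Try y_p = A*exp(-4*t). Substituting into the equation and dividing by exp(-4*t) gives A = -2, so y_p = -2*exp(-4*t).
General solution: y = -2*exp(-4*t) + C1*cos(t)*exp(-4*t) + C2*exp(-4*t)*sin(t).
Apply the initial conditions: y(0) = -2 + C1 = -1 and y'(0) = 8 + C2 - 4*C1 = 3. Solving gives C1 = 1, C2 = -1.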